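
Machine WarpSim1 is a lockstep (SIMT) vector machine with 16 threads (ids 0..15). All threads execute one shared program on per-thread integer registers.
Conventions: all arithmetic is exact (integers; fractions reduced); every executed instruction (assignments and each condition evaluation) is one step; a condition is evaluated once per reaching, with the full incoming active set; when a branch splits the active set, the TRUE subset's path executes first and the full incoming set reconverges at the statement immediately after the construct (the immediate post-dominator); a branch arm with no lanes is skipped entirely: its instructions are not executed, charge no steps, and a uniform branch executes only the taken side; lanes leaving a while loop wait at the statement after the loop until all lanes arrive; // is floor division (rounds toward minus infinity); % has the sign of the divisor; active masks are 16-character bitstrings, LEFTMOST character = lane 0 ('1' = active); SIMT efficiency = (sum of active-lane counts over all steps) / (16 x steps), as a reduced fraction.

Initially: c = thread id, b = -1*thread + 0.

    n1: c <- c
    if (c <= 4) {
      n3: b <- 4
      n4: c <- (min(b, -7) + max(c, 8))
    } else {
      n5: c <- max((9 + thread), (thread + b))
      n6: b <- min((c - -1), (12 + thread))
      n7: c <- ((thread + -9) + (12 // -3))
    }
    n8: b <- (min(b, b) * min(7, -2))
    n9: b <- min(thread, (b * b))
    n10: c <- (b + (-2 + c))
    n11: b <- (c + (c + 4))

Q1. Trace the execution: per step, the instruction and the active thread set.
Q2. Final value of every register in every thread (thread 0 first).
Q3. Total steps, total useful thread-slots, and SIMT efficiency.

step 0: c <- c                       1111111111111111
step 1: eval (c <= 4)                1111111111111111
step 2: b <- 4                       1111100000000000
step 3: c <- (min(b, -7) + max(c, 8)) 1111100000000000
step 4: c <- max((9 + thread), (thread + b)) 0000011111111111
step 5: b <- min((c - -1), (12 + thread)) 0000011111111111
step 6: c <- ((thread + -9) + (12 // -3)) 0000011111111111
step 7: b <- (min(b, b) * min(7, -2)) 1111111111111111
step 8: b <- min(thread, (b * b))    1111111111111111
step 9: c <- (b + (-2 + c))          1111111111111111
step 10: b <- (c + (c + 4))           1111111111111111

Answer: 11 steps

c: -1,0,1,2,3,-5,-3,-1,1,3,5,7,9,11,13,15
b: 2,4,6,8,10,-6,-2,2,6,10,14,18,22,26,30,34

steps = 11; useful = 139; efficiency = 139/176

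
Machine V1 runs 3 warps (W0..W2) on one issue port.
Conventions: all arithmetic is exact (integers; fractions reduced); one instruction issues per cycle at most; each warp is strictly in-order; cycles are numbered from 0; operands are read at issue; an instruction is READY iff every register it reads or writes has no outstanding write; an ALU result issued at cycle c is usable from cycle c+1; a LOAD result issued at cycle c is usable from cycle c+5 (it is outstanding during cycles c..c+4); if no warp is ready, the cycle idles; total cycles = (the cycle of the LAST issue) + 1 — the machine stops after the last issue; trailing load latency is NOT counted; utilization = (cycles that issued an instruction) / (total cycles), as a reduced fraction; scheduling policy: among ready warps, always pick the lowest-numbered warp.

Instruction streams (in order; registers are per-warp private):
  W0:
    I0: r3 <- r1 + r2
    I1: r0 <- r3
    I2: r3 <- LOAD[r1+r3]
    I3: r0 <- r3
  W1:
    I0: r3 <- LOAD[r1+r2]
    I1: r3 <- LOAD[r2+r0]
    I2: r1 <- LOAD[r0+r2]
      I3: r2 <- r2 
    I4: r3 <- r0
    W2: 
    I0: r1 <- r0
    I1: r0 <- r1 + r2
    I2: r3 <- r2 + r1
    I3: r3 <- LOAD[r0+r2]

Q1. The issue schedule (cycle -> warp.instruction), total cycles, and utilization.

cycle 0: W0.I0
cycle 1: W0.I1
cycle 2: W0.I2
cycle 3: W1.I0
cycle 4: W2.I0
cycle 5: W2.I1
cycle 6: W2.I2
cycle 7: W0.I3
cycle 8: W1.I1
cycle 9: W1.I2
cycle 10: W1.I3
cycle 11: W2.I3
cycle 12: idle
cycle 13: W1.I4

Answer: 14 cycles, utilization 13/14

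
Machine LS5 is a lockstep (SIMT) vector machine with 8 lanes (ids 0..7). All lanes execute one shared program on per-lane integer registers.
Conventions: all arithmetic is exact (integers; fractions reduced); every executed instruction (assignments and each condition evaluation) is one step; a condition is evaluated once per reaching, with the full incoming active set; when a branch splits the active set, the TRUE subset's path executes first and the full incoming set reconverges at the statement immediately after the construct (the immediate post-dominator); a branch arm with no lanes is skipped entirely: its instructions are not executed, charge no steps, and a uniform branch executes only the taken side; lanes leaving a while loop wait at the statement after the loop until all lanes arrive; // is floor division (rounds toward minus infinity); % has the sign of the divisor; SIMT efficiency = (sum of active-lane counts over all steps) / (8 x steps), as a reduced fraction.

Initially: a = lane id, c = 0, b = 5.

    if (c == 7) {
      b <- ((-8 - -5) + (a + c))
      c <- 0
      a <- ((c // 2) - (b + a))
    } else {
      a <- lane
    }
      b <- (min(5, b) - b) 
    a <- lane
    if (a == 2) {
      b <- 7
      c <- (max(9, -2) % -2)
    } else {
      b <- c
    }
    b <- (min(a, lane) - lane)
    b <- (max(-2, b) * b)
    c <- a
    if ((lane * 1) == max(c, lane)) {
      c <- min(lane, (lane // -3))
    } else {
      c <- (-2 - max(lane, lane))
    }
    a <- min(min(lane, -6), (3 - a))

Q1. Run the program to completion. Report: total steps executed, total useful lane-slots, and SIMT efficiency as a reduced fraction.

Answer: 14 steps, 97 useful, 97/112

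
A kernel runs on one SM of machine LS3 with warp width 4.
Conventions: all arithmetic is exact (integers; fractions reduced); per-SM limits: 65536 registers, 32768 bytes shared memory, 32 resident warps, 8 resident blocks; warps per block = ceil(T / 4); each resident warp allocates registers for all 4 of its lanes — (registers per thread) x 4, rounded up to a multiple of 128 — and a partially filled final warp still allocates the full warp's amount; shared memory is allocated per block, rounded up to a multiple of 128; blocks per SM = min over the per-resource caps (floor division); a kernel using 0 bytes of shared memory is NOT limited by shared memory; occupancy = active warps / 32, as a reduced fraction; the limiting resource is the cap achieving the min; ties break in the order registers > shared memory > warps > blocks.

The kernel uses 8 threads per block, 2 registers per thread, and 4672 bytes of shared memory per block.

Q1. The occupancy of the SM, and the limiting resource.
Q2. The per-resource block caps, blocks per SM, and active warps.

Answer: occupancy 3/8, limited by shared memory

registers: 256 blocks
shared memory: 6 blocks
warps: 16 blocks
blocks: 8 blocks

Answer: 6 blocks, 12 active warps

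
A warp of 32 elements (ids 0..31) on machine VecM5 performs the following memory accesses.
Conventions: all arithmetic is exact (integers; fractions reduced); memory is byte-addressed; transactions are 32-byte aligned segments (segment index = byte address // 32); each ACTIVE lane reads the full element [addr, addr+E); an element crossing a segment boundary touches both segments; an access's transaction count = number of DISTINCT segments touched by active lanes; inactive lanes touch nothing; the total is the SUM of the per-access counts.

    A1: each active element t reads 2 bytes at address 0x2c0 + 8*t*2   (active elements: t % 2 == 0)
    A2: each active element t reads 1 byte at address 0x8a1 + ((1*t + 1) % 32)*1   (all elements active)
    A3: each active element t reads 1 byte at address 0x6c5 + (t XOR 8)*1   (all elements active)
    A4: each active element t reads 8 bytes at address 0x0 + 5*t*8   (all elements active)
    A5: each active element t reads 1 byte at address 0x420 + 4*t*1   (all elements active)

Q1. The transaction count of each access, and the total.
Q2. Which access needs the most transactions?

A1: 16 transactions
A2: 2 transactions
A3: 2 transactions
A4: 32 transactions
A5: 4 transactions

Answer: 16,2,2,32,4; total 56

Answer: A4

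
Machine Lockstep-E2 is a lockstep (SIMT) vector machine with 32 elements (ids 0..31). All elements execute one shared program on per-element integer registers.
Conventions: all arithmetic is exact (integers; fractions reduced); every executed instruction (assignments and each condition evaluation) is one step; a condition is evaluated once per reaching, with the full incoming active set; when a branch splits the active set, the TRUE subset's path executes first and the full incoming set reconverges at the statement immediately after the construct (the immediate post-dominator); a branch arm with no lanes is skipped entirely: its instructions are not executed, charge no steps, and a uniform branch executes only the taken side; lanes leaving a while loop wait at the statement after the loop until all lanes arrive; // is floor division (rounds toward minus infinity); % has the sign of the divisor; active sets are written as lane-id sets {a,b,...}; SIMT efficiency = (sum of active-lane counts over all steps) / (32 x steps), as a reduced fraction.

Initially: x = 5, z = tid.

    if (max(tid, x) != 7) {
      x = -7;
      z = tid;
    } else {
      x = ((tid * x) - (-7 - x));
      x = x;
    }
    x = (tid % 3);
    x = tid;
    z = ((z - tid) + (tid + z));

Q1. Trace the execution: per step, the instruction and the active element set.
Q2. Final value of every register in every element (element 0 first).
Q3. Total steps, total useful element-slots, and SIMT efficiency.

step 0: eval (max(tid, x) != 7)      {0,1,2,3,4,5,6,7,8,9,10,11,12,13,14,15,16,17,18,19,20,21,22,23,24,25,26,27,28,29,30,31}
step 1: x <- -7                      {0,1,2,3,4,5,6,8,9,10,11,12,13,14,15,16,17,18,19,20,21,22,23,24,25,26,27,28,29,30,31}
step 2: z <- tid                     {0,1,2,3,4,5,6,8,9,10,11,12,13,14,15,16,17,18,19,20,21,22,23,24,25,26,27,28,29,30,31}
step 3: x <- ((tid * x) - (-7 - x))  {7}
step 4: x <- x                       {7}
step 5: x <- (tid % 3)               {0,1,2,3,4,5,6,7,8,9,10,11,12,13,14,15,16,17,18,19,20,21,22,23,24,25,26,27,28,29,30,31}
step 6: x <- tid                     {0,1,2,3,4,5,6,7,8,9,10,11,12,13,14,15,16,17,18,19,20,21,22,23,24,25,26,27,28,29,30,31}
step 7: z <- ((z - tid) + (tid + z)) {0,1,2,3,4,5,6,7,8,9,10,11,12,13,14,15,16,17,18,19,20,21,22,23,24,25,26,27,28,29,30,31}

Answer: 8 steps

x: 0,1,2,3,4,5,6,7,8,9,10,11,12,13,14,15,16,17,18,19,20,21,22,23,24,25,26,27,28,29,30,31
z: 0,2,4,6,8,10,12,14,16,18,20,22,24,26,28,30,32,34,36,38,40,42,44,46,48,50,52,54,56,58,60,62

steps = 8; useful = 192; efficiency = 192/256 = 3/4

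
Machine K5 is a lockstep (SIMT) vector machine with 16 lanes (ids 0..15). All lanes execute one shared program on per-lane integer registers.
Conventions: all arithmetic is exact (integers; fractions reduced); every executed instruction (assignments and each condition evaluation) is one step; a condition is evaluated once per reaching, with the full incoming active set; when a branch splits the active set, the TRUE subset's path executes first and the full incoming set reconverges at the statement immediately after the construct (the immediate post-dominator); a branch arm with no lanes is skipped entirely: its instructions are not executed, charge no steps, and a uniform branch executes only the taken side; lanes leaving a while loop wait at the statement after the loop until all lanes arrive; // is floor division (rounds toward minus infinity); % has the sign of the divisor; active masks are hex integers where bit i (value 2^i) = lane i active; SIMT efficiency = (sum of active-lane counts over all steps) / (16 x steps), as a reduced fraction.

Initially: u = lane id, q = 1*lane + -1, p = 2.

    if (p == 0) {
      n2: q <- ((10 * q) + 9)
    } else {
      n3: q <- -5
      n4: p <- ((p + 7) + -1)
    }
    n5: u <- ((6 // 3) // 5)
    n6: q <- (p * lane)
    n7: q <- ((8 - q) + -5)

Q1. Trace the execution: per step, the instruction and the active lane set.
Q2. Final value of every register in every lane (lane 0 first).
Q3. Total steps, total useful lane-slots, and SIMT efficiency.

step 0: eval (p == 0)                0xffff
step 1: q <- -5                      0xffff
step 2: p <- ((p + 7) + -1)          0xffff
step 3: u <- ((6 // 3) // 5)         0xffff
step 4: q <- (p * lane)              0xffff
step 5: q <- ((8 - q) + -5)          0xffff

Answer: 6 steps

u: 0,0,0,0,0,0,0,0,0,0,0,0,0,0,0,0
q: 3,-5,-13,-21,-29,-37,-45,-53,-61,-69,-77,-85,-93,-101,-109,-117
p: 8,8,8,8,8,8,8,8,8,8,8,8,8,8,8,8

steps = 6; useful = 96; efficiency = 96/96 = 1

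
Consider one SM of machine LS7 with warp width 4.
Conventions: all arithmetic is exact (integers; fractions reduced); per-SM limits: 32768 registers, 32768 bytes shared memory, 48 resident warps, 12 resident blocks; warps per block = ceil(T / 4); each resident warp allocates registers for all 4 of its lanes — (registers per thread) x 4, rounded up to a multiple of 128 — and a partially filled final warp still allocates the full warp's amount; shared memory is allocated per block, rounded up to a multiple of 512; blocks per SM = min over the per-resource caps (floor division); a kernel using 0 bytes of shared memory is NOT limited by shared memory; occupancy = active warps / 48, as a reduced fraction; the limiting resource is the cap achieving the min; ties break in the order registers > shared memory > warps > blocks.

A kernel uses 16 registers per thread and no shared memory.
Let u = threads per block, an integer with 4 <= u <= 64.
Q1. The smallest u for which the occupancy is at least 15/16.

Answer: u = 13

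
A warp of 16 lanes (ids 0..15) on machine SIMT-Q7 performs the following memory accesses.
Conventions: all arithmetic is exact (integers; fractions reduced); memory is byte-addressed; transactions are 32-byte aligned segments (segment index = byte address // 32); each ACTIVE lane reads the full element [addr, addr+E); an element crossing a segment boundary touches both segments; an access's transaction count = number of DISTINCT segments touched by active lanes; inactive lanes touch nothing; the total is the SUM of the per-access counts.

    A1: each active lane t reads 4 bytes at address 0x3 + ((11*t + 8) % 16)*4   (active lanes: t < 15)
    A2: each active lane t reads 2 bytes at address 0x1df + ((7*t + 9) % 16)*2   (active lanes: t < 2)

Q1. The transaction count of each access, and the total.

A1: 3 transactions
A2: 2 transactions

Answer: 3,2; total 5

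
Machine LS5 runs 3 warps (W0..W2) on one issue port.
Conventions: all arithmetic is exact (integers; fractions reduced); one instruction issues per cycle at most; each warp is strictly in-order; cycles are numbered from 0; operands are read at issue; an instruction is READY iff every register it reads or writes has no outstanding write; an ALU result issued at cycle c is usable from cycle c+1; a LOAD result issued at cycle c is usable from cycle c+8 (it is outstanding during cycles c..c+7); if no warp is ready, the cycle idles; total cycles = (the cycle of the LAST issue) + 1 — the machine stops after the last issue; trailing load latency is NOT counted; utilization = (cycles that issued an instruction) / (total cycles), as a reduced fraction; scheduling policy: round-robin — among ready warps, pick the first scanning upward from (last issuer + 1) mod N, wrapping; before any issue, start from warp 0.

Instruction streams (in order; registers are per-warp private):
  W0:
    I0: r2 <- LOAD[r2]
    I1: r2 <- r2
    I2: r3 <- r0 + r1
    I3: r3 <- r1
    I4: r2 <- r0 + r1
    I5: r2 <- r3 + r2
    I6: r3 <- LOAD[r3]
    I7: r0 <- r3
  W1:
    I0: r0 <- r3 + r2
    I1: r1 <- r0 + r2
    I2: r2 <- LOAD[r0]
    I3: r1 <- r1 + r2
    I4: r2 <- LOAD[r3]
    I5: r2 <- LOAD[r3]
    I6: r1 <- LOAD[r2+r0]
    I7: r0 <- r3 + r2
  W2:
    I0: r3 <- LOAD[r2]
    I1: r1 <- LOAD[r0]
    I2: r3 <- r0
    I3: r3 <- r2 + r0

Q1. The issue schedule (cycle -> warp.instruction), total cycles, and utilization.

cycle 0: W0.I0
cycle 1: W1.I0
cycle 2: W2.I0
cycle 3: W1.I1
cycle 4: W2.I1
cycle 5: W1.I2
cycle 6: idle
cycle 7: idle
cycle 8: W0.I1
cycle 9: W0.I2
cycle 10: W2.I2
cycle 11: W0.I3
cycle 12: W2.I3
cycle 13: W0.I4
cycle 14: W1.I3
cycle 15: W0.I5
cycle 16: W1.I4
cycle 17: W0.I6
cycle 18: idle
cycle 19: idle
cycle 20: idle
cycle 21: idle
cycle 22: idle
cycle 23: idle
cycle 24: W1.I5
cycle 25: W0.I7
cycle 26: idle
cycle 27: idle
cycle 28: idle
cycle 29: idle
cycle 30: idle
cycle 31: idle
cycle 32: W1.I6
cycle 33: W1.I7

Answer: 34 cycles, utilization 10/17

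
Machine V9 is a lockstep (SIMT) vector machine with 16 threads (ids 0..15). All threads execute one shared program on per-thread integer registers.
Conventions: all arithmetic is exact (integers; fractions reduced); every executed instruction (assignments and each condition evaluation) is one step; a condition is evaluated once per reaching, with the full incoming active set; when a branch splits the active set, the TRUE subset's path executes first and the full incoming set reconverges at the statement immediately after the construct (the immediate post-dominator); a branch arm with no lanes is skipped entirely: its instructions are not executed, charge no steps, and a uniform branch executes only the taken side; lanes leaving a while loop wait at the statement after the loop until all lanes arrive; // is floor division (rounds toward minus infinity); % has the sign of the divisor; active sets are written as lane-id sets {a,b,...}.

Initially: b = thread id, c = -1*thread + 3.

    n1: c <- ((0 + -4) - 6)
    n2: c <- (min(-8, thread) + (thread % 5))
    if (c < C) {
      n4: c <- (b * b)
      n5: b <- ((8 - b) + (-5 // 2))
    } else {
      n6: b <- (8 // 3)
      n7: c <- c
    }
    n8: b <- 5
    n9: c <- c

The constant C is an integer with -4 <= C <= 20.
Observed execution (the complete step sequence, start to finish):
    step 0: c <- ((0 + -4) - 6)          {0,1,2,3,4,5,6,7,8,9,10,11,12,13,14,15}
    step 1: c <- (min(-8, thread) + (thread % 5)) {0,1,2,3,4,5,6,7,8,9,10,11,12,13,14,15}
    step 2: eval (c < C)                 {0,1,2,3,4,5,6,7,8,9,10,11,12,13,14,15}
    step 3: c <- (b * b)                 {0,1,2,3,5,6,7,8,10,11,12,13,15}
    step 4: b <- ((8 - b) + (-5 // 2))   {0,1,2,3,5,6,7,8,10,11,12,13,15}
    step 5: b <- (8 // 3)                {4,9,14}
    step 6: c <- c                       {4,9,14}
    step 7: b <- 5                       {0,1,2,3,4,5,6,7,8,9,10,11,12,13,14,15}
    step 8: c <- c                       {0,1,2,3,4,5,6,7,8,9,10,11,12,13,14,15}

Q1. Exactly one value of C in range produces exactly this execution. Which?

Answer: C = -4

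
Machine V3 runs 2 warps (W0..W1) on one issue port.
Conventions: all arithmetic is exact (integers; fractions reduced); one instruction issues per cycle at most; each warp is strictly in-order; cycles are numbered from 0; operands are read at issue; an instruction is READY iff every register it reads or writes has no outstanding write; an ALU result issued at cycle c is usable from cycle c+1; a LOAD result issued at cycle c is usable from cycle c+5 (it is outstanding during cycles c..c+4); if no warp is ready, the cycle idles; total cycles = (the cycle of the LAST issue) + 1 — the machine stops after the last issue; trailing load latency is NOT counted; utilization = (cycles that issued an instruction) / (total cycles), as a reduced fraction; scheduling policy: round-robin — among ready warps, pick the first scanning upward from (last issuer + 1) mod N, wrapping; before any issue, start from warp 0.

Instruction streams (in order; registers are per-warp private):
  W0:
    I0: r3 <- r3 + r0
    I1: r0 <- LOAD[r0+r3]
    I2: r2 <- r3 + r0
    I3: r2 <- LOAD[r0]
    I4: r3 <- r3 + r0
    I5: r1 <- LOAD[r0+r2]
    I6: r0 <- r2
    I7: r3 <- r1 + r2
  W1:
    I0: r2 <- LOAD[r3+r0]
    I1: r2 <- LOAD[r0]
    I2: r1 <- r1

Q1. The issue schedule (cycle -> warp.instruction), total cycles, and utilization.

cycle 0: W0.I0
cycle 1: W1.I0
cycle 2: W0.I1
cycle 3: idle
cycle 4: idle
cycle 5: idle
cycle 6: W1.I1
cycle 7: W0.I2
cycle 8: W1.I2
cycle 9: W0.I3
cycle 10: W0.I4
cycle 11: idle
cycle 12: idle
cycle 13: idle
cycle 14: W0.I5
cycle 15: W0.I6
cycle 16: idle
cycle 17: idle
cycle 18: idle
cycle 19: W0.I7

Answer: 20 cycles, utilization 11/20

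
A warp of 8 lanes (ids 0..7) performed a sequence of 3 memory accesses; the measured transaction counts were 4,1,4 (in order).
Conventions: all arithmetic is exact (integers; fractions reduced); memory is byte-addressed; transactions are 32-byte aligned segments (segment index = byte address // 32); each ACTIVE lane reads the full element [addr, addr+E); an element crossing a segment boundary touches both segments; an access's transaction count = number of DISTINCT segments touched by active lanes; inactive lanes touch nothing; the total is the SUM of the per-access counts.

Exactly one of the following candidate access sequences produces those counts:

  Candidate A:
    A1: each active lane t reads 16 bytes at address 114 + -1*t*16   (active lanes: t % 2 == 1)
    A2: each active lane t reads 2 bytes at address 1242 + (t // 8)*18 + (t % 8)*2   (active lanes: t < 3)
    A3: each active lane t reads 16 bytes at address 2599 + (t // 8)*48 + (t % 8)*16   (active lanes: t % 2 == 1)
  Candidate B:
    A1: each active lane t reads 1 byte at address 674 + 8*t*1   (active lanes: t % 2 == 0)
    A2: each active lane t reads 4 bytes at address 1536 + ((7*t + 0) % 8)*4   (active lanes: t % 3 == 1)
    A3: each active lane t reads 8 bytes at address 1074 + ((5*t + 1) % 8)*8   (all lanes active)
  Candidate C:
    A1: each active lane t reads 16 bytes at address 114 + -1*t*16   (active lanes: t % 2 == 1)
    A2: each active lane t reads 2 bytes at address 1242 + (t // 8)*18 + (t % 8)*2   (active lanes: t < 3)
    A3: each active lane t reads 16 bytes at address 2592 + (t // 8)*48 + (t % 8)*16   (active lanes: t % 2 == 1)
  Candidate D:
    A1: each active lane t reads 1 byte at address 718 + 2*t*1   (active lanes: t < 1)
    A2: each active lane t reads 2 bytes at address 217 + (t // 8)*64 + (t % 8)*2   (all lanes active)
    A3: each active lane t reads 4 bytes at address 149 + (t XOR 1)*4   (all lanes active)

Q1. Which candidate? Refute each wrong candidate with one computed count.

A: A3 gives 5 transactions, not 4
B: A1 gives 2 transactions, not 4
D: A1 gives 1 transaction, not 4
C: all counts match (4,1,4)

Answer: C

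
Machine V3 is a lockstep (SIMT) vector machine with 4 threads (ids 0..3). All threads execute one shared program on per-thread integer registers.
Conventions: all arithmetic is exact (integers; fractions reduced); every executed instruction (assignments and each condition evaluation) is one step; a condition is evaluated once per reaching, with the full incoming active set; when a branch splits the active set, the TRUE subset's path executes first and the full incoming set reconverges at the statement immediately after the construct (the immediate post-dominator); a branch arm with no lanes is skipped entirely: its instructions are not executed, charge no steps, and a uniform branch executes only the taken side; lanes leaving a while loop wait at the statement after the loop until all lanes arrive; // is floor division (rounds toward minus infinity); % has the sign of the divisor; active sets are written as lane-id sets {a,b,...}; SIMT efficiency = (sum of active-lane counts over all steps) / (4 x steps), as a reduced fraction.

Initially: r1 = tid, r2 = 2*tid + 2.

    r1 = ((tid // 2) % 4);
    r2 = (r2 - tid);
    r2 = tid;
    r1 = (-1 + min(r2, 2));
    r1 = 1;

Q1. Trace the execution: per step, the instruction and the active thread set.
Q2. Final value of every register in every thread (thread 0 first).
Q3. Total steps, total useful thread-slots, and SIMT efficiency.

step 0: r1 <- ((tid // 2) % 4)       {0,1,2,3}
step 1: r2 <- (r2 - tid)             {0,1,2,3}
step 2: r2 <- tid                    {0,1,2,3}
step 3: r1 <- (-1 + min(r2, 2))      {0,1,2,3}
step 4: r1 <- 1                      {0,1,2,3}

Answer: 5 steps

r1: 1,1,1,1
r2: 0,1,2,3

steps = 5; useful = 20; efficiency = 20/20 = 1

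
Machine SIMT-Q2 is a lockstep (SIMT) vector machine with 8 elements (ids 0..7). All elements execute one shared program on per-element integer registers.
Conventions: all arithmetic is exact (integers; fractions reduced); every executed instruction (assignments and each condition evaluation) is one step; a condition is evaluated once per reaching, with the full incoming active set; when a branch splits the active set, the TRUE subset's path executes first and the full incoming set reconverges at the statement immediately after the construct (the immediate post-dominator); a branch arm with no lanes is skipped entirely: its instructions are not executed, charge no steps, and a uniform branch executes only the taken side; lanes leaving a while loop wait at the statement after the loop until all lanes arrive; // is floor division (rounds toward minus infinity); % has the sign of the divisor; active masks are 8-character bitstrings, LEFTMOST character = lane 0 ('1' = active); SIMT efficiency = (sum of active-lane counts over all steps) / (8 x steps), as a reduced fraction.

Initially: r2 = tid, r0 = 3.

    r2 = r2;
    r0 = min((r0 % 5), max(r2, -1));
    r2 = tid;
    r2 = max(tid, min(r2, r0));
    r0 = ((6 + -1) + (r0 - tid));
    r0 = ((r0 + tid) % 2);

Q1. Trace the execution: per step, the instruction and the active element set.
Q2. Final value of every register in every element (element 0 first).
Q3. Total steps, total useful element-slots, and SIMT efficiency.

step 0: r2 <- r2                     11111111
step 1: r0 <- min((r0 % 5), max(r2, -1)) 11111111
step 2: r2 <- tid                    11111111
step 3: r2 <- max(tid, min(r2, r0))  11111111
step 4: r0 <- ((6 + -1) + (r0 - tid)) 11111111
step 5: r0 <- ((r0 + tid) % 2)       11111111

Answer: 6 steps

r2: 0,1,2,3,4,5,6,7
r0: 1,0,1,0,0,0,0,0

steps = 6; useful = 48; efficiency = 48/48 = 1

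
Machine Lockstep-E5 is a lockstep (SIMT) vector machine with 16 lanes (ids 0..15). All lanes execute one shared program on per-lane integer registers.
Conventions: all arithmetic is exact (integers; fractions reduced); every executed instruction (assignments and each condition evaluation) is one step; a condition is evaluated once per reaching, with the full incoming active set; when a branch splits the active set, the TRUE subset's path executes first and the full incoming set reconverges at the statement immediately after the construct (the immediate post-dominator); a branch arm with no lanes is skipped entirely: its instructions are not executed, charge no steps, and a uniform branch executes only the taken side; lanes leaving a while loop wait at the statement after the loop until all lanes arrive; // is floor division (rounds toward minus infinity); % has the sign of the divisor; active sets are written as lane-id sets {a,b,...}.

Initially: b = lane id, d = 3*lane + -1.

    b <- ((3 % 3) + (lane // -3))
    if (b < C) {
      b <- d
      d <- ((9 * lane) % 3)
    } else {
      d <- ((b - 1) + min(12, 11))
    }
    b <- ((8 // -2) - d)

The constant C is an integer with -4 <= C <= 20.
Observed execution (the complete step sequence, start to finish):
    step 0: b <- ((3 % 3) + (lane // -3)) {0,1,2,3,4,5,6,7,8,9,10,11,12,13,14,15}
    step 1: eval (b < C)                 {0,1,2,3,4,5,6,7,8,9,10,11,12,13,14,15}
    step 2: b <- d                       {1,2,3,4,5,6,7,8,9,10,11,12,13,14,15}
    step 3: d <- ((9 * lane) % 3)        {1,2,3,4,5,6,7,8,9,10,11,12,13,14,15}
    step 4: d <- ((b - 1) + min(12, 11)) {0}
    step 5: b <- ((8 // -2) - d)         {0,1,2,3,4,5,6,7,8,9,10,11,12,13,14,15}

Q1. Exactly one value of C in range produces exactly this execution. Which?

Answer: C = 0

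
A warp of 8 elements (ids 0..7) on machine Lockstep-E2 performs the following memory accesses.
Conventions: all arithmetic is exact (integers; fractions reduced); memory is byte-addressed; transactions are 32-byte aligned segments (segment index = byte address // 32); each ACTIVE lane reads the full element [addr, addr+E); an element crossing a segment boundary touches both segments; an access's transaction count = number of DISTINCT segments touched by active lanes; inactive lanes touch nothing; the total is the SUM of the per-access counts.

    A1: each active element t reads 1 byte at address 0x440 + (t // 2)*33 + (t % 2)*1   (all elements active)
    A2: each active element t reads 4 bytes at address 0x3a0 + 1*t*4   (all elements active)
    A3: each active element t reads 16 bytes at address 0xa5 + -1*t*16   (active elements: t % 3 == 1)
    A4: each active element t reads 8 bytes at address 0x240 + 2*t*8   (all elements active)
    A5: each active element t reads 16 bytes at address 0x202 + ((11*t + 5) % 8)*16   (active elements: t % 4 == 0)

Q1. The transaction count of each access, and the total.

A1: 4 transactions
A2: 1 transaction
A3: 5 transactions
A4: 4 transactions
A5: 4 transactions

Answer: 4,1,5,4,4; total 18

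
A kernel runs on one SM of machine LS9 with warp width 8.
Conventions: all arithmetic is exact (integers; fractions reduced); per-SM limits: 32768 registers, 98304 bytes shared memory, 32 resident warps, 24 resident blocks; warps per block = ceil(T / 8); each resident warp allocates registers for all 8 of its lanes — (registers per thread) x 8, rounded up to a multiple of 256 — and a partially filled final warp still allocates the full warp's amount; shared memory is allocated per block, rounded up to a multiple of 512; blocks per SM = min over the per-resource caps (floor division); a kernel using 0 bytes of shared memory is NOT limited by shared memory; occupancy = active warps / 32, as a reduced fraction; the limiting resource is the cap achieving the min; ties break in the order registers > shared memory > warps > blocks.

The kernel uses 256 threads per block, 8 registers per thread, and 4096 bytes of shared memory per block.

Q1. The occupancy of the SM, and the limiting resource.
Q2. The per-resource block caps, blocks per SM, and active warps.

Answer: occupancy 1, limited by warps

registers: 4 blocks
shared memory: 24 blocks
warps: 1 block
blocks: 24 blocks

Answer: 1 block, 32 active warps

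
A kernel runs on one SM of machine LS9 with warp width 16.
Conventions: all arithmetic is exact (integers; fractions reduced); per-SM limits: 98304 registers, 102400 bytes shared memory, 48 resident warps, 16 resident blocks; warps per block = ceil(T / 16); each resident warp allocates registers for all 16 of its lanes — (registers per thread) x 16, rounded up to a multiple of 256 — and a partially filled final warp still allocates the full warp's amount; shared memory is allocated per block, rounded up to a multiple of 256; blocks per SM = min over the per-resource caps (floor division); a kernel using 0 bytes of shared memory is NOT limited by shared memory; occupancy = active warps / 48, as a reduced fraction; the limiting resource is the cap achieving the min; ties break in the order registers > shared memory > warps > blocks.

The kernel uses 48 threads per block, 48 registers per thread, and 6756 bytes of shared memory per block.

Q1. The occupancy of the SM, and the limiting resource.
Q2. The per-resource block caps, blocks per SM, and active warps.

Answer: occupancy 7/8, limited by shared memory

registers: 42 blocks
shared memory: 14 blocks
warps: 16 blocks
blocks: 16 blocks

Answer: 14 blocks, 42 active warps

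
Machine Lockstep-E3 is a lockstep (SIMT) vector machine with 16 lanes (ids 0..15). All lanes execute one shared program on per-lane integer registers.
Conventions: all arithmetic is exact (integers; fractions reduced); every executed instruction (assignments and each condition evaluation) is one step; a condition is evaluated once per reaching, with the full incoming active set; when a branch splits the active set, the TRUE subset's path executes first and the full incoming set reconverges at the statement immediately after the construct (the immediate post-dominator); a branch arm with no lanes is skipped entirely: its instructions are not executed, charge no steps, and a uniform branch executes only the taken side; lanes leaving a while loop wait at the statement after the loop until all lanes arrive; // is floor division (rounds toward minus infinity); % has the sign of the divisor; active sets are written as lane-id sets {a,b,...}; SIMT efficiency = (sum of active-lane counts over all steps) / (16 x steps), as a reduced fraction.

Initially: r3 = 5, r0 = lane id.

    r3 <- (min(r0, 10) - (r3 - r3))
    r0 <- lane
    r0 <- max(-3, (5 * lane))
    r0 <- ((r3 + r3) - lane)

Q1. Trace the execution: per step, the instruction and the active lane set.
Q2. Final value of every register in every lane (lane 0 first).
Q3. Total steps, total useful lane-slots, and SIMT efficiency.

step 0: r3 <- (min(r0, 10) - (r3 - r3)) {0,1,2,3,4,5,6,7,8,9,10,11,12,13,14,15}
step 1: r0 <- lane                   {0,1,2,3,4,5,6,7,8,9,10,11,12,13,14,15}
step 2: r0 <- max(-3, (5 * lane))    {0,1,2,3,4,5,6,7,8,9,10,11,12,13,14,15}
step 3: r0 <- ((r3 + r3) - lane)     {0,1,2,3,4,5,6,7,8,9,10,11,12,13,14,15}

Answer: 4 steps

r3: 0,1,2,3,4,5,6,7,8,9,10,10,10,10,10,10
r0: 0,1,2,3,4,5,6,7,8,9,10,9,8,7,6,5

steps = 4; useful = 64; efficiency = 64/64 = 1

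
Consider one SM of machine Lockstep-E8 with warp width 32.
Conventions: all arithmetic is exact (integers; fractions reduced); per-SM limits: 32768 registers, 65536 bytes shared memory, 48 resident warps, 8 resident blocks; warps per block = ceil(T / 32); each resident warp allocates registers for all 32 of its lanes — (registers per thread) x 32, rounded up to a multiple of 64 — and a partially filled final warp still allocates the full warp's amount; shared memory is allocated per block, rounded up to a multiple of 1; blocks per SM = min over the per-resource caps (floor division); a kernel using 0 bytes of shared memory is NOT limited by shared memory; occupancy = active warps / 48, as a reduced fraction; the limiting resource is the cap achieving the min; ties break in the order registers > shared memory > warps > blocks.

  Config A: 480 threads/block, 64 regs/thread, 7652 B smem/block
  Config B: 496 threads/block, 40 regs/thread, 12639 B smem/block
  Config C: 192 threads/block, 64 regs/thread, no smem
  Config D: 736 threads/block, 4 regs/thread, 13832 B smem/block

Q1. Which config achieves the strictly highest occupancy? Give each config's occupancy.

occupancies: A 5/16, B 1/3, C 1/4, D 23/24

Answer: D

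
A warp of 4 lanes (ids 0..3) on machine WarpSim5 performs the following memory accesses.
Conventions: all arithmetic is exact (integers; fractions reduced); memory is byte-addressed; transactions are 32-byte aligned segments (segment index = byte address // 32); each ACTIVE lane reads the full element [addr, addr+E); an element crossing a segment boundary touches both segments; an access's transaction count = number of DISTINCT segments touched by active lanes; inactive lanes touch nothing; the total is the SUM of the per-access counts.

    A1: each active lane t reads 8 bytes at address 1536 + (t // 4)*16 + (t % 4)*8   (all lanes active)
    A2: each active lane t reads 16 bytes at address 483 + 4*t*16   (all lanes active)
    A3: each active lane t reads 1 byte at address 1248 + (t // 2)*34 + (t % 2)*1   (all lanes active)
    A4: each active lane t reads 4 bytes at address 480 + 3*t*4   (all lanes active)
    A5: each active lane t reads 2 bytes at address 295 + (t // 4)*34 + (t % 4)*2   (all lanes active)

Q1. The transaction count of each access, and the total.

A1: 1 transaction
A2: 4 transactions
A3: 2 transactions
A4: 2 transactions
A5: 1 transaction

Answer: 1,4,2,2,1; total 10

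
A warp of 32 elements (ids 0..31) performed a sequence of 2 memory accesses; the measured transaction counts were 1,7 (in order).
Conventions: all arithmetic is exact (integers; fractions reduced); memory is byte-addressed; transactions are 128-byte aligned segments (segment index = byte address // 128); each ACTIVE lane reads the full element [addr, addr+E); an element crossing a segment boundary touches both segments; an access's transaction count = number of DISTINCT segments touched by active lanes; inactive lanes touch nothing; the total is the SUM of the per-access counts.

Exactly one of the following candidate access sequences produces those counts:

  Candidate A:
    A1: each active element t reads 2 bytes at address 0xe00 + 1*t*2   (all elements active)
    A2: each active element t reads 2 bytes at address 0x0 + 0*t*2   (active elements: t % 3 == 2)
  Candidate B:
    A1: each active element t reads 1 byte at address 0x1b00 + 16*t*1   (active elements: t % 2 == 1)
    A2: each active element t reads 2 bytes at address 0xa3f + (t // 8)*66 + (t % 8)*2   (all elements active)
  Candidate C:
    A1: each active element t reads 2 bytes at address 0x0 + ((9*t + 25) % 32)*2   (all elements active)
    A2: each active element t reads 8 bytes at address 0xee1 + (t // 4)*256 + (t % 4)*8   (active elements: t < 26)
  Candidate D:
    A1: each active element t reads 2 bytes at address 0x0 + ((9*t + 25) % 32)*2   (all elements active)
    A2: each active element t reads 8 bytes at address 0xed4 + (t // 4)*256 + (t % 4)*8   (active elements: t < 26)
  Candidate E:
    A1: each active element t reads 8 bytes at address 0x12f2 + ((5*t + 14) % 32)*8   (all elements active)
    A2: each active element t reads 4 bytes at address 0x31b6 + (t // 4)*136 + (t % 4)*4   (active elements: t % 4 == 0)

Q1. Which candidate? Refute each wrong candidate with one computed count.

A: A2 gives 1 transaction, not 7
B: A1 gives 4 transactions, not 1
C: A2 gives 13 transactions, not 7
E: A1 gives 3 transactions, not 1
D: all counts match (1,7)

Answer: D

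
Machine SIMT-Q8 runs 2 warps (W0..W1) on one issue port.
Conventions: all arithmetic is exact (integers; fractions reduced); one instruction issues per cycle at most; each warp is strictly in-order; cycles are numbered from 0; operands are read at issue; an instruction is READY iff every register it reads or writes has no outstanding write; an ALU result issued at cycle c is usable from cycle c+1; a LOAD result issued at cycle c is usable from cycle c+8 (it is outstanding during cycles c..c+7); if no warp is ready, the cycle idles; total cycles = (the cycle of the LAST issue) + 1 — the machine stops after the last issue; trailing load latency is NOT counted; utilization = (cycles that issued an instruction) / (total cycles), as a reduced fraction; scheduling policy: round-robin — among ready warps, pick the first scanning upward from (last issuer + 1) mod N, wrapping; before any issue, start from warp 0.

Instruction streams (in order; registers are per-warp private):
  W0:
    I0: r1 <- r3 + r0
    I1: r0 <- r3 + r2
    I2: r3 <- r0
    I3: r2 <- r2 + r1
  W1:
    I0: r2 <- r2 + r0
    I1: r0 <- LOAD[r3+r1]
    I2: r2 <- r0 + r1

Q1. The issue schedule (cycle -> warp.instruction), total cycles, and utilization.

cycle 0: W0.I0
cycle 1: W1.I0
cycle 2: W0.I1
cycle 3: W1.I1
cycle 4: W0.I2
cycle 5: W0.I3
cycle 6: idle
cycle 7: idle
cycle 8: idle
cycle 9: idle
cycle 10: idle
cycle 11: W1.I2

Answer: 12 cycles, utilization 7/12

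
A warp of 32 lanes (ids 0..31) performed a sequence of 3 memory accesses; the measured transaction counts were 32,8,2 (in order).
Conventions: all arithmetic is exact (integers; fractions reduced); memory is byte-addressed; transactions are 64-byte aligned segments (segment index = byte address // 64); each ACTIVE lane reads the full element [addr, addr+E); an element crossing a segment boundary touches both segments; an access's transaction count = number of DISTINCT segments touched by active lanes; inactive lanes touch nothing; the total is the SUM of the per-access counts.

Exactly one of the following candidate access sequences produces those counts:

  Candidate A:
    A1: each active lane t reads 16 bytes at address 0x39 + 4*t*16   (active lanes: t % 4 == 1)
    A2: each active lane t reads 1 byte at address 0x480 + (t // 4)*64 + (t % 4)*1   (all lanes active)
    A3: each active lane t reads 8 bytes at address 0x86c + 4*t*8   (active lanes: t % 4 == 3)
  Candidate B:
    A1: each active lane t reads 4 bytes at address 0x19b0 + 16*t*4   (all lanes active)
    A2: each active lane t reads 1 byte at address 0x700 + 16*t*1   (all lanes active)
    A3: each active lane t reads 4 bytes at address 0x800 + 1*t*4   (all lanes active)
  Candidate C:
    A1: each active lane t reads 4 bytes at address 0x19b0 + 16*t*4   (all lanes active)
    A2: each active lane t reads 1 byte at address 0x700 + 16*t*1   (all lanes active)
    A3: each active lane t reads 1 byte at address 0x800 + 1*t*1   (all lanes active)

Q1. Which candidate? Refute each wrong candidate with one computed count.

A: A1 gives 16 transactions, not 32
C: A3 gives 1 transaction, not 2
B: all counts match (32,8,2)

Answer: B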